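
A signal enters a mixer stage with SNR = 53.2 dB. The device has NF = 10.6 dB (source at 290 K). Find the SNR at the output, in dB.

42.6 dB

By definition F = SNR_in/SNR_out, so in dB: SNR_out = SNR_in − NF
SNR_out = 53.2 − 10.6 = 42.6 dB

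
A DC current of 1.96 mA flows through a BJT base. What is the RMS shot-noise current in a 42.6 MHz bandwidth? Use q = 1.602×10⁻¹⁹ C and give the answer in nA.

164 nA

I_n = √(2qI·B)
2qI·B = 2 × 1.602×10⁻¹⁹ × 1.96×10⁻³ × 4.26×10⁷ = 2.68×10⁻¹⁴ A²
I_n = √(2.68×10⁻¹⁴) = 1.64×10⁻⁷ A = 164 nA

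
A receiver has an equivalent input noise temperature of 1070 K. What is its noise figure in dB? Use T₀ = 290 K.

F = 1 + T_e/T₀ = 1 + 1070/290 = 4.68966
NF = 10 log₁₀(4.68966) = 6.71 dB

6.71 dB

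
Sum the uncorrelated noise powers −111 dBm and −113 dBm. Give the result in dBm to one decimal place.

−108.9 dBm

Convert to linear, add, convert back:
P₁ = 7.94×10⁻¹⁵ W, P₂ = 5.01×10⁻¹⁵ W
P_tot = 1.30×10⁻¹⁴ W → 10 log₁₀(P_tot / 10⁻³) = −108.9 dBm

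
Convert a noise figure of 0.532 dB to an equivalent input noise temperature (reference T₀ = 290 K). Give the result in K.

F = 10^(0.532/10) = 1.13032
T_e = (F − 1)·T₀ = (1.13032 − 1) × 290 = 37.8 K

37.8 K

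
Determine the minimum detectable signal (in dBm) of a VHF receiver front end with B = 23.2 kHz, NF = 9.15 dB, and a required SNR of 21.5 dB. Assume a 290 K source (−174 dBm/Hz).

Sensitivity = −174 + 10 log₁₀(B) + NF + SNR_min
= −174 + 43.65 + 9.15 + 21.5
= −99.70 dBm → −99.7 dBm

−99.7 dBm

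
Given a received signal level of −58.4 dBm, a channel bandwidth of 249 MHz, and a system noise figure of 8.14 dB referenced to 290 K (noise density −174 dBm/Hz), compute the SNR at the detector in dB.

Noise floor: N = −174 + 10 log₁₀(B) + NF
10 log₁₀(2.49×10⁸) = 83.96 dB
N = −174 + 83.96 + 8.14 = −81.90 dBm
SNR = P_sig − N = −58.4 − (−81.90) = 23.50 dB → 23.5 dB

23.5 dB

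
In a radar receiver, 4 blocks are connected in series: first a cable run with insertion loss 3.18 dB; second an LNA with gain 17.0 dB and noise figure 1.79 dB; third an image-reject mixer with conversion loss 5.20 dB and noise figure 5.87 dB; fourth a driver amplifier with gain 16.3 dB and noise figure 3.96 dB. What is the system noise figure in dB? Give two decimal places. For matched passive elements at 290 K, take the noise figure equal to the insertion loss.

Convert to linear (a loss of L dB is a gain of −L dB): F_i = 10^(NF_i/10), G_i = 10^(G_i,dB/10)
  Stage 1: F_1 = 10^(3.18/10) = 2.080, G_1 = 10^(−3.18/10) = 0.4808
  Stage 2: F_2 = 10^(1.79/10) = 1.510, G_2 = 10^(17.0/10) = 50.12
  Stage 3: F_3 = 10^(5.87/10) = 3.864, G_3 = 10^(−5.20/10) = 0.3020
  Stage 4: F_4 = 10^(3.96/10) = 2.489, G_4 = 10^(16.3/10) = 42.66
Friis cascade:
  F = 2.080 + (1.510 − 1)/0.4808 + (3.864 − 1)/24.10 + (2.489 − 1)/7.278 = 3.464
NF = 10 log₁₀(3.464) = 5.40 dB

5.40 dB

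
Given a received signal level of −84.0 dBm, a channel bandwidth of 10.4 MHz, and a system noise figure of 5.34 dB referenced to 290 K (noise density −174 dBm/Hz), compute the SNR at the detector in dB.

Noise floor: N = −174 + 10 log₁₀(B) + NF
10 log₁₀(1.04×10⁷) = 70.17 dB
N = −174 + 70.17 + 5.34 = −98.49 dBm
SNR = P_sig − N = −84.0 − (−98.49) = 14.49 dB → 14.5 dB

14.5 dB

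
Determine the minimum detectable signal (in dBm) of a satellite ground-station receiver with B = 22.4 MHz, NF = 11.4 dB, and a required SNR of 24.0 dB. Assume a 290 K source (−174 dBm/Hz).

Sensitivity = −174 + 10 log₁₀(B) + NF + SNR_min
= −174 + 73.5 + 11.4 + 24.0
= −65.1 dBm → −65.1 dBm

−65.1 dBm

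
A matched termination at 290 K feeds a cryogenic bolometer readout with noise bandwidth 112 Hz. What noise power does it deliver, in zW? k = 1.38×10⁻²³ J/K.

448 zW

P_n = kTB = 1.38×10⁻²³ × 290 × 1.12×10² = 4.48×10⁻¹⁹ W = 448 zW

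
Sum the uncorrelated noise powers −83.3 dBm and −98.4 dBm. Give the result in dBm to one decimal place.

Convert to linear, add, convert back:
P₁ = 4.68×10⁻¹² W, P₂ = 1.45×10⁻¹³ W
P_tot = 4.82×10⁻¹² W → 10 log₁₀(P_tot / 10⁻³) = −83.2 dBm

−83.2 dBm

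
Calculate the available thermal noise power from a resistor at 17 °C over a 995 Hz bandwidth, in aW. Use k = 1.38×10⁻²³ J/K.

3.98 aW

T = 17 °C + 273.15 = 290.15 K
P_n = kTB = 1.38×10⁻²³ × 290.15 × 9.95×10² = 3.98×10⁻¹⁸ W = 3.98 aW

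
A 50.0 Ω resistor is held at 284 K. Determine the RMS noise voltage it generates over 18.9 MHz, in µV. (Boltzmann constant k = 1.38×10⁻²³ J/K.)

3.85 µV

V_n = √(4kTRB)
4kTRB = 4 × 1.38×10⁻²³ × 284 × 5.00×10¹ × 1.89×10⁷ = 1.48×10⁻¹¹ V²
V_n = √(1.48×10⁻¹¹) = 3.85×10⁻⁶ V = 3.85 µV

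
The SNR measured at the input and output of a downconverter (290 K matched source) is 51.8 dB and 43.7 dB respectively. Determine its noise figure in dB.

NF (dB) = SNR_in(dB) − SNR_out(dB) when the source is at T₀
NF = 51.8 − 43.7 = 8.1 dB

8.1 dB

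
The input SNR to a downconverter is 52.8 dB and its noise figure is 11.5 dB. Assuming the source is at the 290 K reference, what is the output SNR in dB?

By definition F = SNR_in/SNR_out, so in dB: SNR_out = SNR_in − NF
SNR_out = 52.8 − 11.5 = 41.3 dB

41.3 dB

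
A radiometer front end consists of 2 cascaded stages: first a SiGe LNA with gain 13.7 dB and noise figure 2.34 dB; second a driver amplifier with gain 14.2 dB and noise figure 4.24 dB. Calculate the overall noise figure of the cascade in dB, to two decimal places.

Convert to linear (a loss of L dB is a gain of −L dB): F_i = 10^(NF_i/10), G_i = 10^(G_i,dB/10)
  Stage 1: F_1 = 10^(2.34/10) = 1.714, G_1 = 10^(13.7/10) = 23.44
  Stage 2: F_2 = 10^(4.24/10) = 2.655, G_2 = 10^(14.2/10) = 26.30
Friis cascade:
  F = 1.714 + (2.655 − 1)/23.44 = 1.785
NF = 10 log₁₀(1.785) = 2.52 dB

2.52 dB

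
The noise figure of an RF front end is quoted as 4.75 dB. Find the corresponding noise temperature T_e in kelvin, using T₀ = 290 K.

576 K

F = 10^(4.75/10) = 2.98538
T_e = (F − 1)·T₀ = (2.98538 − 1) × 290 = 576 K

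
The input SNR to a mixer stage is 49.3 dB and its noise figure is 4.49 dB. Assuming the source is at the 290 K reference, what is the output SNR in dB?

44.81 dB

By definition F = SNR_in/SNR_out, so in dB: SNR_out = SNR_in − NF
SNR_out = 49.3 − 4.49 = 44.81 dB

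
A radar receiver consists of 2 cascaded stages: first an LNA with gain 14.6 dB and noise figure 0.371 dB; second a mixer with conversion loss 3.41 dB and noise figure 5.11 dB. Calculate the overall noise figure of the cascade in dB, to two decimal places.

Convert to linear (a loss of L dB is a gain of −L dB): F_i = 10^(NF_i/10), G_i = 10^(G_i,dB/10)
  Stage 1: F_1 = 10^(0.371/10) = 1.089, G_1 = 10^(14.6/10) = 28.84
  Stage 2: F_2 = 10^(5.11/10) = 3.243, G_2 = 10^(−3.41/10) = 0.4560
Friis cascade:
  F = 1.089 + (3.243 − 1)/28.84 = 1.167
NF = 10 log₁₀(1.167) = 0.67 dB

0.67 dB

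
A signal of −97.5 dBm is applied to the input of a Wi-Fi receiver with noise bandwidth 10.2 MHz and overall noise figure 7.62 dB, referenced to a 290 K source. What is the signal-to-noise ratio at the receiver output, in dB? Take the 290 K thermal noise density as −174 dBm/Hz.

Noise floor: N = −174 + 10 log₁₀(B) + NF
10 log₁₀(1.02×10⁷) = 70.09 dB
N = −174 + 70.09 + 7.62 = −96.29 dBm
SNR = P_sig − N = −97.5 − (−96.29) = −1.21 dB → −1.2 dB

−1.2 dB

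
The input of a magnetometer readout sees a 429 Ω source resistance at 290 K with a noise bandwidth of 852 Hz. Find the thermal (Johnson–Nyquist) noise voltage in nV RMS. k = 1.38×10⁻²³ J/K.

V_n = √(4kTRB)
4kTRB = 4 × 1.38×10⁻²³ × 290 × 4.29×10² × 8.52×10² = 5.85×10⁻¹⁵ V²
V_n = √(5.85×10⁻¹⁵) = 7.65×10⁻⁸ V = 76.5 nV

76.5 nV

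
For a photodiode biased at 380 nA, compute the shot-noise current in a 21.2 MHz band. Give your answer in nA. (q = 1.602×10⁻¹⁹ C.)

I_n = √(2qI·B)
2qI·B = 2 × 1.602×10⁻¹⁹ × 3.80×10⁻⁷ × 2.12×10⁷ = 2.58×10⁻¹⁸ A²
I_n = √(2.58×10⁻¹⁸) = 1.61×10⁻⁹ A = 1.61 nA

1.61 nA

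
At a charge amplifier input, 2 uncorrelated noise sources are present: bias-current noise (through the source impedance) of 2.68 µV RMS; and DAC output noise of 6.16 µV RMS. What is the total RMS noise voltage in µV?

6.72 µV

Uncorrelated sources add in power (mean-square): V_tot = √(ΣV_i²)
V_tot = √[(2.68×10⁻⁶)² + (6.16×10⁻⁶)²] = 6.72×10⁻⁶ V = 6.72 µV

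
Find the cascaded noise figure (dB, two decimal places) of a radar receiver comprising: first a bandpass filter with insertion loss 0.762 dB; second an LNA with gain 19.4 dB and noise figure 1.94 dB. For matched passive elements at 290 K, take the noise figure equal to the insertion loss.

Convert to linear (a loss of L dB is a gain of −L dB): F_i = 10^(NF_i/10), G_i = 10^(G_i,dB/10)
  Stage 1: F_1 = 10^(0.762/10) = 1.192, G_1 = 10^(−0.762/10) = 0.8391
  Stage 2: F_2 = 10^(1.94/10) = 1.563, G_2 = 10^(19.4/10) = 87.10
Friis cascade:
  F = 1.192 + (1.563 − 1)/0.8391 = 1.863
NF = 10 log₁₀(1.863) = 2.70 dB

2.70 dB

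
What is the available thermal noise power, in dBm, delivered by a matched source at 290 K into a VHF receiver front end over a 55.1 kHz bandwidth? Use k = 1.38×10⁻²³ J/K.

P_n = kTB = 1.38×10⁻²³ × 290 × 5.51×10⁴ = 2.21×10⁻¹⁶ W
In dBm: 10 log₁₀(2.21×10⁻¹⁶ / 10⁻³) = −126.6 dBm

−126.6 dBm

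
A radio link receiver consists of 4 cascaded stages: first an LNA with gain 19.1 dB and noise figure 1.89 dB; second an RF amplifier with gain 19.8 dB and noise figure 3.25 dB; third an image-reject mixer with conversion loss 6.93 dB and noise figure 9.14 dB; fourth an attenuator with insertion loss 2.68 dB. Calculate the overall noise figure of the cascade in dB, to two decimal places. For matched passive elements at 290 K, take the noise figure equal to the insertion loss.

1.93 dB

Convert to linear (a loss of L dB is a gain of −L dB): F_i = 10^(NF_i/10), G_i = 10^(G_i,dB/10)
  Stage 1: F_1 = 10^(1.89/10) = 1.545, G_1 = 10^(19.1/10) = 81.28
  Stage 2: F_2 = 10^(3.25/10) = 2.113, G_2 = 10^(19.8/10) = 95.50
  Stage 3: F_3 = 10^(9.14/10) = 8.204, G_3 = 10^(−6.93/10) = 0.2028
  Stage 4: F_4 = 10^(2.68/10) = 1.854, G_4 = 10^(−2.68/10) = 0.5395
Friis cascade:
  F = 1.545 + (2.113 − 1)/81.28 + (8.204 − 1)/7762 + (1.854 − 1)/1574 = 1.560
NF = 10 log₁₀(1.560) = 1.93 dB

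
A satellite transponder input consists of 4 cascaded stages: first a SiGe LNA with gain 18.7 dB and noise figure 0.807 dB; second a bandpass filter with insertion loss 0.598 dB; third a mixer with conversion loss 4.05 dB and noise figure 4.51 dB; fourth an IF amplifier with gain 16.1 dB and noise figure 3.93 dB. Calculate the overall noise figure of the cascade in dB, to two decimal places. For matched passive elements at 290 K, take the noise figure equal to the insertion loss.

Convert to linear (a loss of L dB is a gain of −L dB): F_i = 10^(NF_i/10), G_i = 10^(G_i,dB/10)
  Stage 1: F_1 = 10^(0.807/10) = 1.204, G_1 = 10^(18.7/10) = 74.13
  Stage 2: F_2 = 10^(0.598/10) = 1.148, G_2 = 10^(−0.598/10) = 0.8714
  Stage 3: F_3 = 10^(4.51/10) = 2.825, G_3 = 10^(−4.05/10) = 0.3936
  Stage 4: F_4 = 10^(3.93/10) = 2.472, G_4 = 10^(16.1/10) = 40.74
Friis cascade:
  F = 1.204 + (1.148 − 1)/74.13 + (2.825 − 1)/64.60 + (2.472 − 1)/25.42 = 1.292
NF = 10 log₁₀(1.292) = 1.11 dB

1.11 dB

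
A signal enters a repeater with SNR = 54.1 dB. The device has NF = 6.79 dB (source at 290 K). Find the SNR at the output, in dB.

47.31 dB

By definition F = SNR_in/SNR_out, so in dB: SNR_out = SNR_in − NF
SNR_out = 54.1 − 6.79 = 47.31 dB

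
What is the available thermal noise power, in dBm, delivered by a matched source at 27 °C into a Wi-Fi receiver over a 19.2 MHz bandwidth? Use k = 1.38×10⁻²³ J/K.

−101.0 dBm

T = 27 °C + 273.15 = 300.15 K
P_n = kTB = 1.38×10⁻²³ × 300.15 × 1.92×10⁷ = 7.95×10⁻¹⁴ W
In dBm: 10 log₁₀(7.95×10⁻¹⁴ / 10⁻³) = −101.0 dBm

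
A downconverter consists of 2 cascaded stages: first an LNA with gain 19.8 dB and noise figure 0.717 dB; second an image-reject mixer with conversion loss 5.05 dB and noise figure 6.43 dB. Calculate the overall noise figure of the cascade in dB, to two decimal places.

Convert to linear (a loss of L dB is a gain of −L dB): F_i = 10^(NF_i/10), G_i = 10^(G_i,dB/10)
  Stage 1: F_1 = 10^(0.717/10) = 1.180, G_1 = 10^(19.8/10) = 95.50
  Stage 2: F_2 = 10^(6.43/10) = 4.395, G_2 = 10^(−5.05/10) = 0.3126
Friis cascade:
  F = 1.180 + (4.395 − 1)/95.50 = 1.215
NF = 10 log₁₀(1.215) = 0.85 dB

0.85 dB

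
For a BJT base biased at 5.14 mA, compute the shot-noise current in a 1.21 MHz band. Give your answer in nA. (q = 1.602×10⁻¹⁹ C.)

I_n = √(2qI·B)
2qI·B = 2 × 1.602×10⁻¹⁹ × 5.14×10⁻³ × 1.21×10⁶ = 1.99×10⁻¹⁵ A²
I_n = √(1.99×10⁻¹⁵) = 4.46×10⁻⁸ A = 44.6 nA

44.6 nA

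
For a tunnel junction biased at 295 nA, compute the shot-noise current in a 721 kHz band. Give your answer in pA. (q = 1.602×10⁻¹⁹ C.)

I_n = √(2qI·B)
2qI·B = 2 × 1.602×10⁻¹⁹ × 2.95×10⁻⁷ × 7.21×10⁵ = 6.81×10⁻²⁰ A²
I_n = √(6.81×10⁻²⁰) = 2.61×10⁻¹⁰ A = 261 pA

261 pA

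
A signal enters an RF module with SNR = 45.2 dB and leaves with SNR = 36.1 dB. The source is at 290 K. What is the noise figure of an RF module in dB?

NF (dB) = SNR_in(dB) − SNR_out(dB) when the source is at T₀
NF = 45.2 − 36.1 = 9.1 dB

9.1 dB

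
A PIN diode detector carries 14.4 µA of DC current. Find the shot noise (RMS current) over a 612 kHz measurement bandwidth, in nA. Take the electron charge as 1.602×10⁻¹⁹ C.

I_n = √(2qI·B)
2qI·B = 2 × 1.602×10⁻¹⁹ × 1.44×10⁻⁵ × 6.12×10⁵ = 2.82×10⁻¹⁸ A²
I_n = √(2.82×10⁻¹⁸) = 1.68×10⁻⁹ A = 1.68 nA

1.68 nA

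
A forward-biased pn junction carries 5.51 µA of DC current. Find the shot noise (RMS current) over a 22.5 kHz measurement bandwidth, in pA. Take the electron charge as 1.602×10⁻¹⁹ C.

199 pA

I_n = √(2qI·B)
2qI·B = 2 × 1.602×10⁻¹⁹ × 5.51×10⁻⁶ × 2.25×10⁴ = 3.97×10⁻²⁰ A²
I_n = √(3.97×10⁻²⁰) = 1.99×10⁻¹⁰ A = 199 pA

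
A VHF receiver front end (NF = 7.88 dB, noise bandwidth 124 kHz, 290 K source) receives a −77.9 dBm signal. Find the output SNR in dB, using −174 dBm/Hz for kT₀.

37.3 dB

Noise floor: N = −174 + 10 log₁₀(B) + NF
10 log₁₀(1.24×10⁵) = 50.93 dB
N = −174 + 50.93 + 7.88 = −115.19 dBm
SNR = P_sig − N = −77.9 − (−115.19) = 37.29 dB → 37.3 dB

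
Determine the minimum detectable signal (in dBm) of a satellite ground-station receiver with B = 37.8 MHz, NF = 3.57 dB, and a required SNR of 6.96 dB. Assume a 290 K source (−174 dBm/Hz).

−87.7 dBm

Sensitivity = −174 + 10 log₁₀(B) + NF + SNR_min
= −174 + 75.77 + 3.57 + 6.96
= −87.70 dBm → −87.7 dBm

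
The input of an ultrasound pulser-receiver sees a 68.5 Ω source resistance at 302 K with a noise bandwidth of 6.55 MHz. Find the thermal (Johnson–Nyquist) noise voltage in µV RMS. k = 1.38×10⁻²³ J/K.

V_n = √(4kTRB)
4kTRB = 4 × 1.38×10⁻²³ × 302 × 6.85×10¹ × 6.55×10⁶ = 7.48×10⁻¹² V²
V_n = √(7.48×10⁻¹²) = 2.73×10⁻⁶ V = 2.73 µV

2.73 µV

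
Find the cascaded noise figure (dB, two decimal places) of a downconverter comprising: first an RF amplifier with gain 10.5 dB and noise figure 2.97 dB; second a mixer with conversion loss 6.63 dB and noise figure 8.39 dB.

3.99 dB

Convert to linear (a loss of L dB is a gain of −L dB): F_i = 10^(NF_i/10), G_i = 10^(G_i,dB/10)
  Stage 1: F_1 = 10^(2.97/10) = 1.982, G_1 = 10^(10.5/10) = 11.22
  Stage 2: F_2 = 10^(8.39/10) = 6.902, G_2 = 10^(−6.63/10) = 0.2173
Friis cascade:
  F = 1.982 + (6.902 − 1)/11.22 = 2.508
NF = 10 log₁₀(2.508) = 3.99 dB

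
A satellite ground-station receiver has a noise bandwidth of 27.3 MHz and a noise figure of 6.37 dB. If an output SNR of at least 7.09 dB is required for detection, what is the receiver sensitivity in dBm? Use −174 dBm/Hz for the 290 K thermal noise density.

−86.2 dBm

Sensitivity = −174 + 10 log₁₀(B) + NF + SNR_min
= −174 + 74.36 + 6.37 + 7.09
= −86.18 dBm → −86.2 dBm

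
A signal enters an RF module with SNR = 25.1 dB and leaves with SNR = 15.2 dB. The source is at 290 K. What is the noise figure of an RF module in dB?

9.9 dB

NF (dB) = SNR_in(dB) − SNR_out(dB) when the source is at T₀
NF = 25.1 − 15.2 = 9.9 dB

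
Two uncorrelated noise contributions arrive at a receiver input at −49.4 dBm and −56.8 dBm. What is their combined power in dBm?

−48.7 dBm

Convert to linear, add, convert back:
P₁ = 1.15×10⁻⁸ W, P₂ = 2.09×10⁻⁹ W
P_tot = 1.36×10⁻⁸ W → 10 log₁₀(P_tot / 10⁻³) = −48.7 dBm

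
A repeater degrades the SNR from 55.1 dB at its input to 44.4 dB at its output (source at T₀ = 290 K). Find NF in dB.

NF (dB) = SNR_in(dB) − SNR_out(dB) when the source is at T₀
NF = 55.1 − 44.4 = 10.7 dB

10.7 dB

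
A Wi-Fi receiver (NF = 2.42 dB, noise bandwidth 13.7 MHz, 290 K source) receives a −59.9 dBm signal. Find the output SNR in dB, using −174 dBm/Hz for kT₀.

Noise floor: N = −174 + 10 log₁₀(B) + NF
10 log₁₀(1.37×10⁷) = 71.37 dB
N = −174 + 71.37 + 2.42 = −100.21 dBm
SNR = P_sig − N = −59.9 − (−100.21) = 40.31 dB → 40.3 dB

40.3 dB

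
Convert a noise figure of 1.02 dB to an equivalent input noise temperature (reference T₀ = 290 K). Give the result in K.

76.8 K

F = 10^(1.02/10) = 1.26474
T_e = (F − 1)·T₀ = (1.26474 − 1) × 290 = 76.8 K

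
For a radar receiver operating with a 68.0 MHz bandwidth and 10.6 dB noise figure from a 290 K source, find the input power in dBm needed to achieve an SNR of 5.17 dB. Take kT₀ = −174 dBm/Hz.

−79.9 dBm

Sensitivity = −174 + 10 log₁₀(B) + NF + SNR_min
= −174 + 78.33 + 10.6 + 5.17
= −79.90 dBm → −79.9 dBm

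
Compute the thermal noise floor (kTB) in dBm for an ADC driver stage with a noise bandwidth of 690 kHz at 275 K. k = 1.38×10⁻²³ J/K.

−115.8 dBm

P_n = kTB = 1.38×10⁻²³ × 275 × 6.90×10⁵ = 2.62×10⁻¹⁵ W
In dBm: 10 log₁₀(2.62×10⁻¹⁵ / 10⁻³) = −115.8 dBm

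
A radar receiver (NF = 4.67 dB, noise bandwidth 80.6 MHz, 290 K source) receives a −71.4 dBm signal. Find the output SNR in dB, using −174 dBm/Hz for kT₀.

18.9 dB

Noise floor: N = −174 + 10 log₁₀(B) + NF
10 log₁₀(8.06×10⁷) = 79.06 dB
N = −174 + 79.06 + 4.67 = −90.27 dBm
SNR = P_sig − N = −71.4 − (−90.27) = 18.87 dB → 18.9 dB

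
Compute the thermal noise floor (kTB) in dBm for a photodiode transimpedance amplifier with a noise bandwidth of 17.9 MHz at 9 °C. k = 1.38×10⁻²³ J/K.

−101.6 dBm

T = 9 °C + 273.15 = 282.15 K
P_n = kTB = 1.38×10⁻²³ × 282.15 × 1.79×10⁷ = 6.97×10⁻¹⁴ W
In dBm: 10 log₁₀(6.97×10⁻¹⁴ / 10⁻³) = −101.6 dBm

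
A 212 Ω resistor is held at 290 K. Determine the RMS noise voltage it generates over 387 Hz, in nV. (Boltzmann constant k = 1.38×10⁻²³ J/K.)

36.2 nV

V_n = √(4kTRB)
4kTRB = 4 × 1.38×10⁻²³ × 290 × 2.12×10² × 3.87×10² = 1.31×10⁻¹⁵ V²
V_n = √(1.31×10⁻¹⁵) = 3.62×10⁻⁸ V = 36.2 nV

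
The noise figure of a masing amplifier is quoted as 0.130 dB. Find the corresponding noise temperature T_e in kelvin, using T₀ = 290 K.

F = 10^(0.130/10) = 1.03039
T_e = (F − 1)·T₀ = (1.03039 − 1) × 290 = 8.81 K

8.81 K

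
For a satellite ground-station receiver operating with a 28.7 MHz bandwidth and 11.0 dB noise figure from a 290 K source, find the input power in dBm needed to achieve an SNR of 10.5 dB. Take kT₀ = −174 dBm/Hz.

Sensitivity = −174 + 10 log₁₀(B) + NF + SNR_min
= −174 + 74.58 + 11.0 + 10.5
= −77.92 dBm → −77.9 dBm

−77.9 dBm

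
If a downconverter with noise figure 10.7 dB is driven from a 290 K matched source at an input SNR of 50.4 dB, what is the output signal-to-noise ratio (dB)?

39.7 dB

By definition F = SNR_in/SNR_out, so in dB: SNR_out = SNR_in − NF
SNR_out = 50.4 − 10.7 = 39.7 dB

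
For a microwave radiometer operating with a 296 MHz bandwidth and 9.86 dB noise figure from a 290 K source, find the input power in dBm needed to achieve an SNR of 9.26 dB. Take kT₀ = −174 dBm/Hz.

Sensitivity = −174 + 10 log₁₀(B) + NF + SNR_min
= −174 + 84.71 + 9.86 + 9.26
= −70.17 dBm → −70.2 dBm

−70.2 dBm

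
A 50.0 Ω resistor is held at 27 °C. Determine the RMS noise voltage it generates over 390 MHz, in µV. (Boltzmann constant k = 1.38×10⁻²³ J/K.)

T = 27 °C + 273.15 = 300.15 K
V_n = √(4kTRB)
4kTRB = 4 × 1.38×10⁻²³ × 300.15 × 5.00×10¹ × 3.90×10⁸ = 3.23×10⁻¹⁰ V²
V_n = √(3.23×10⁻¹⁰) = 1.80×10⁻⁵ V = 18.0 µV

18.0 µV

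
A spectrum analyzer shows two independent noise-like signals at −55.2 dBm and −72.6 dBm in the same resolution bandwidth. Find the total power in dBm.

−55.1 dBm

Convert to linear, add, convert back:
P₁ = 3.02×10⁻⁹ W, P₂ = 5.50×10⁻¹¹ W
P_tot = 3.07×10⁻⁹ W → 10 log₁₀(P_tot / 10⁻³) = −55.1 dBm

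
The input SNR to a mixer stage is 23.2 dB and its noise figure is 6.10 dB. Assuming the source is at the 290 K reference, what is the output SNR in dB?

17.10 dB

By definition F = SNR_in/SNR_out, so in dB: SNR_out = SNR_in − NF
SNR_out = 23.2 − 6.10 = 17.10 dB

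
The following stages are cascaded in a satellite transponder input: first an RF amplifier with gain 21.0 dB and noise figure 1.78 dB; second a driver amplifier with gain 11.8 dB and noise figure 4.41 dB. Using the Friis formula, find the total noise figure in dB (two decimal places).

Convert to linear (a loss of L dB is a gain of −L dB): F_i = 10^(NF_i/10), G_i = 10^(G_i,dB/10)
  Stage 1: F_1 = 10^(1.78/10) = 1.507, G_1 = 10^(21.0/10) = 125.9
  Stage 2: F_2 = 10^(4.41/10) = 2.761, G_2 = 10^(11.8/10) = 15.14
Friis cascade:
  F = 1.507 + (2.761 − 1)/125.9 = 1.521
NF = 10 log₁₀(1.521) = 1.82 dB

1.82 dB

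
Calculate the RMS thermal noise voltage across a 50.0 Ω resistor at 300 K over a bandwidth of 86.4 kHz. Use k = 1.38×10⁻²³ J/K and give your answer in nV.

267 nV

V_n = √(4kTRB)
4kTRB = 4 × 1.38×10⁻²³ × 300 × 5.00×10¹ × 8.64×10⁴ = 7.15×10⁻¹⁴ V²
V_n = √(7.15×10⁻¹⁴) = 2.67×10⁻⁷ V = 267 nV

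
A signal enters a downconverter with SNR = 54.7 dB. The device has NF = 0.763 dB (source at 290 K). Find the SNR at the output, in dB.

By definition F = SNR_in/SNR_out, so in dB: SNR_out = SNR_in − NF
SNR_out = 54.7 − 0.763 = 53.937 dB

53.937 dB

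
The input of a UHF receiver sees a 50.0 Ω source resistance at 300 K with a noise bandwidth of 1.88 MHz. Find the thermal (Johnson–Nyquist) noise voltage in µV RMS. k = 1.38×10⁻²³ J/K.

V_n = √(4kTRB)
4kTRB = 4 × 1.38×10⁻²³ × 300 × 5.00×10¹ × 1.88×10⁶ = 1.56×10⁻¹² V²
V_n = √(1.56×10⁻¹²) = 1.25×10⁻⁶ V = 1.25 µV

1.25 µV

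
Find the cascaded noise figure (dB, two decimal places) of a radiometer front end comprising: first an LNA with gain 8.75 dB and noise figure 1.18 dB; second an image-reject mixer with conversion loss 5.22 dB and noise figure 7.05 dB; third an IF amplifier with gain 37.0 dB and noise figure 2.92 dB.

Convert to linear (a loss of L dB is a gain of −L dB): F_i = 10^(NF_i/10), G_i = 10^(G_i,dB/10)
  Stage 1: F_1 = 10^(1.18/10) = 1.312, G_1 = 10^(8.75/10) = 7.499
  Stage 2: F_2 = 10^(7.05/10) = 5.070, G_2 = 10^(−5.22/10) = 0.3006
  Stage 3: F_3 = 10^(2.92/10) = 1.959, G_3 = 10^(37.0/10) = 5012
Friis cascade:
  F = 1.312 + (5.070 − 1)/7.499 + (1.959 − 1)/2.254 = 2.280
NF = 10 log₁₀(2.280) = 3.58 dB

3.58 dB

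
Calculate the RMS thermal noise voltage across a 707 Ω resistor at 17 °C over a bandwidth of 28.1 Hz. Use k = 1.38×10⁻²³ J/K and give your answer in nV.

17.8 nV

T = 17 °C + 273.15 = 290.15 K
V_n = √(4kTRB)
4kTRB = 4 × 1.38×10⁻²³ × 290.15 × 7.07×10² × 2.81×10¹ = 3.18×10⁻¹⁶ V²
V_n = √(3.18×10⁻¹⁶) = 1.78×10⁻⁸ V = 17.8 nV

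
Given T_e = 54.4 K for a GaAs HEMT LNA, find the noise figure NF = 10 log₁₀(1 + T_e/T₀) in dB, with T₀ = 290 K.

F = 1 + T_e/T₀ = 1 + 54.4/290 = 1.18759
NF = 10 log₁₀(1.18759) = 0.747 dB

0.747 dB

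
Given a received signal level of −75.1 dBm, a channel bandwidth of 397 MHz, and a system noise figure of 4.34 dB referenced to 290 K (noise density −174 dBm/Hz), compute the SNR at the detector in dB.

8.6 dB

Noise floor: N = −174 + 10 log₁₀(B) + NF
10 log₁₀(3.97×10⁸) = 85.99 dB
N = −174 + 85.99 + 4.34 = −83.67 dBm
SNR = P_sig − N = −75.1 − (−83.67) = 8.57 dB → 8.6 dB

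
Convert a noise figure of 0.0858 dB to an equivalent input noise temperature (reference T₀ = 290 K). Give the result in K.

5.79 K

F = 10^(0.0858/10) = 1.01995
T_e = (F − 1)·T₀ = (1.01995 − 1) × 290 = 5.79 K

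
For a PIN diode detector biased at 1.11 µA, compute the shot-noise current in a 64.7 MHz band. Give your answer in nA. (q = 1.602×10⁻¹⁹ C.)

I_n = √(2qI·B)
2qI·B = 2 × 1.602×10⁻¹⁹ × 1.11×10⁻⁶ × 6.47×10⁷ = 2.30×10⁻¹⁷ A²
I_n = √(2.30×10⁻¹⁷) = 4.80×10⁻⁹ A = 4.80 nA

4.80 nA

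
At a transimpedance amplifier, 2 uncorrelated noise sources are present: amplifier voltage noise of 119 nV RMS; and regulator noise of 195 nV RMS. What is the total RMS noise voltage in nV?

Uncorrelated sources add in power (mean-square): V_tot = √(ΣV_i²)
V_tot = √[(1.19×10⁻⁷)² + (1.95×10⁻⁷)²] = 2.28×10⁻⁷ V = 228 nV

228 nV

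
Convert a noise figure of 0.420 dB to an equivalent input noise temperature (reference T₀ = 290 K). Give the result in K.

F = 10^(0.420/10) = 1.10154
T_e = (F − 1)·T₀ = (1.10154 − 1) × 290 = 29.4 K

29.4 K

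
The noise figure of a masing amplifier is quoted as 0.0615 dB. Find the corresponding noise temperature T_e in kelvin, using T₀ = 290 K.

F = 10^(0.0615/10) = 1.01426
T_e = (F − 1)·T₀ = (1.01426 − 1) × 290 = 4.14 K

4.14 K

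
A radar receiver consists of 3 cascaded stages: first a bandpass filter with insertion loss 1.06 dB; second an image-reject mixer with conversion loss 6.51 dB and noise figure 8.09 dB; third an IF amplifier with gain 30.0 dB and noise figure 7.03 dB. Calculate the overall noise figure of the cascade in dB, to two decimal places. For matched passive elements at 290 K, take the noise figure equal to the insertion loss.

Convert to linear (a loss of L dB is a gain of −L dB): F_i = 10^(NF_i/10), G_i = 10^(G_i,dB/10)
  Stage 1: F_1 = 10^(1.06/10) = 1.276, G_1 = 10^(−1.06/10) = 0.7834
  Stage 2: F_2 = 10^(8.09/10) = 6.442, G_2 = 10^(−6.51/10) = 0.2234
  Stage 3: F_3 = 10^(7.03/10) = 5.047, G_3 = 10^(30.0/10) = 1000
Friis cascade:
  F = 1.276 + (6.442 − 1)/0.7834 + (5.047 − 1)/0.1750 = 31.35
NF = 10 log₁₀(31.35) = 14.96 dB

14.96 dB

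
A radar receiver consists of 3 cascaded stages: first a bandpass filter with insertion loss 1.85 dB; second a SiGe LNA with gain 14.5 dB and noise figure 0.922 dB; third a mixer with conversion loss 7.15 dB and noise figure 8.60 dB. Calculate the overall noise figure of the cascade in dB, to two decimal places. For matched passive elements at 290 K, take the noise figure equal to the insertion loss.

3.49 dB

Convert to linear (a loss of L dB is a gain of −L dB): F_i = 10^(NF_i/10), G_i = 10^(G_i,dB/10)
  Stage 1: F_1 = 10^(1.85/10) = 1.531, G_1 = 10^(−1.85/10) = 0.6531
  Stage 2: F_2 = 10^(0.922/10) = 1.237, G_2 = 10^(14.5/10) = 28.18
  Stage 3: F_3 = 10^(8.60/10) = 7.244, G_3 = 10^(−7.15/10) = 0.1928
Friis cascade:
  F = 1.531 + (1.237 − 1)/0.6531 + (7.244 − 1)/18.41 = 2.232
NF = 10 log₁₀(2.232) = 3.49 dB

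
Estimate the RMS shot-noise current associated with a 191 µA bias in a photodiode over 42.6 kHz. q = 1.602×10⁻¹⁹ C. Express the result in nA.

1.61 nA

I_n = √(2qI·B)
2qI·B = 2 × 1.602×10⁻¹⁹ × 1.91×10⁻⁴ × 4.26×10⁴ = 2.61×10⁻¹⁸ A²
I_n = √(2.61×10⁻¹⁸) = 1.61×10⁻⁹ A = 1.61 nA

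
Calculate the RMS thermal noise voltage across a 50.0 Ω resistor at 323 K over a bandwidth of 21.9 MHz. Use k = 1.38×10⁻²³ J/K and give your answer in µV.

V_n = √(4kTRB)
4kTRB = 4 × 1.38×10⁻²³ × 323 × 5.00×10¹ × 2.19×10⁷ = 1.95×10⁻¹¹ V²
V_n = √(1.95×10⁻¹¹) = 4.42×10⁻⁶ V = 4.42 µV

4.42 µV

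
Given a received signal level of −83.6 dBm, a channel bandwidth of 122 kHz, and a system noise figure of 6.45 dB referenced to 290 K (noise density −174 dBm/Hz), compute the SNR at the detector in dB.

Noise floor: N = −174 + 10 log₁₀(B) + NF
10 log₁₀(1.22×10⁵) = 50.86 dB
N = −174 + 50.86 + 6.45 = −116.69 dBm
SNR = P_sig − N = −83.6 − (−116.69) = 33.09 dB → 33.1 dB

33.1 dB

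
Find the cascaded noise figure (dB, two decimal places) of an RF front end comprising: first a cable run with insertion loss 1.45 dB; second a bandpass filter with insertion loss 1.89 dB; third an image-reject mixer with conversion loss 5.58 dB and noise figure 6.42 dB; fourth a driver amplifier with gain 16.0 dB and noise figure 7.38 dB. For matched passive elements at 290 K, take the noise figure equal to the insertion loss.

Convert to linear (a loss of L dB is a gain of −L dB): F_i = 10^(NF_i/10), G_i = 10^(G_i,dB/10)
  Stage 1: F_1 = 10^(1.45/10) = 1.396, G_1 = 10^(−1.45/10) = 0.7161
  Stage 2: F_2 = 10^(1.89/10) = 1.545, G_2 = 10^(−1.89/10) = 0.6471
  Stage 3: F_3 = 10^(6.42/10) = 4.385, G_3 = 10^(−5.58/10) = 0.2767
  Stage 4: F_4 = 10^(7.38/10) = 5.470, G_4 = 10^(16.0/10) = 39.81
Friis cascade:
  F = 1.396 + (1.545 − 1)/0.7161 + (4.385 − 1)/0.4634 + (5.470 − 1)/0.1282 = 44.32
NF = 10 log₁₀(44.32) = 16.47 dB

16.47 dB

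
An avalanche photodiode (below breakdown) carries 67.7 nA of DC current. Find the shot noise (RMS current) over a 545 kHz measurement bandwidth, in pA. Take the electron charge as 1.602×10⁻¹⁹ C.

I_n = √(2qI·B)
2qI·B = 2 × 1.602×10⁻¹⁹ × 6.77×10⁻⁸ × 5.45×10⁵ = 1.18×10⁻²⁰ A²
I_n = √(1.18×10⁻²⁰) = 1.09×10⁻¹⁰ A = 109 pA

109 pA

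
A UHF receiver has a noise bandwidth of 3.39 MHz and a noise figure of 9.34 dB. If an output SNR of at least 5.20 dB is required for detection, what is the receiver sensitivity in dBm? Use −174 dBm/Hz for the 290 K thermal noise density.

Sensitivity = −174 + 10 log₁₀(B) + NF + SNR_min
= −174 + 65.3 + 9.34 + 5.20
= −94.16 dBm → −94.2 dBm

−94.2 dBm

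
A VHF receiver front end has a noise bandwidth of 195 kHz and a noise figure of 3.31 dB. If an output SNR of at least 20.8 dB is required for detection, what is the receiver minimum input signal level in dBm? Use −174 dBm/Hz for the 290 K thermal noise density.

Sensitivity = −174 + 10 log₁₀(B) + NF + SNR_min
= −174 + 52.9 + 3.31 + 20.8
= −96.99 dBm → −97.0 dBm

−97.0 dBm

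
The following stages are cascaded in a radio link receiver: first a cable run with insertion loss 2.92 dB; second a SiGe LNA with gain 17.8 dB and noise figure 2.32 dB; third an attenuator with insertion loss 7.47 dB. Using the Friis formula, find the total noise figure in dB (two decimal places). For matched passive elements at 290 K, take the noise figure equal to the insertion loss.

5.43 dB

Convert to linear (a loss of L dB is a gain of −L dB): F_i = 10^(NF_i/10), G_i = 10^(G_i,dB/10)
  Stage 1: F_1 = 10^(2.92/10) = 1.959, G_1 = 10^(−2.92/10) = 0.5105
  Stage 2: F_2 = 10^(2.32/10) = 1.706, G_2 = 10^(17.8/10) = 60.26
  Stage 3: F_3 = 10^(7.47/10) = 5.585, G_3 = 10^(−7.47/10) = 0.1791
Friis cascade:
  F = 1.959 + (1.706 − 1)/0.5105 + (5.585 − 1)/30.76 = 3.491
NF = 10 log₁₀(3.491) = 5.43 dB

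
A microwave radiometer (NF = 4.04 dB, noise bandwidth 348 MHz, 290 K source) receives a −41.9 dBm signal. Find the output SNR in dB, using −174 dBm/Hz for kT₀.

Noise floor: N = −174 + 10 log₁₀(B) + NF
10 log₁₀(3.48×10⁸) = 85.42 dB
N = −174 + 85.42 + 4.04 = −84.54 dBm
SNR = P_sig − N = −41.9 − (−84.54) = 42.64 dB → 42.6 dB

42.6 dB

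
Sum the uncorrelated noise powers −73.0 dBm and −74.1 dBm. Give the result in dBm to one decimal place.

Convert to linear, add, convert back:
P₁ = 5.01×10⁻¹¹ W, P₂ = 3.89×10⁻¹¹ W
P_tot = 8.90×10⁻¹¹ W → 10 log₁₀(P_tot / 10⁻³) = −70.5 dBm

−70.5 dBm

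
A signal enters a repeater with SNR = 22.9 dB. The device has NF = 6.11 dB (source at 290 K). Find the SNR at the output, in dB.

16.79 dB

By definition F = SNR_in/SNR_out, so in dB: SNR_out = SNR_in − NF
SNR_out = 22.9 − 6.11 = 16.79 dB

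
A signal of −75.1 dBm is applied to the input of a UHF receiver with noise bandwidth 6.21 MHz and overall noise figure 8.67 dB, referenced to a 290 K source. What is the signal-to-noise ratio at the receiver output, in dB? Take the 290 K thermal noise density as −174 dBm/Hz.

Noise floor: N = −174 + 10 log₁₀(B) + NF
10 log₁₀(6.21×10⁶) = 67.93 dB
N = −174 + 67.93 + 8.67 = −97.40 dBm
SNR = P_sig − N = −75.1 − (−97.40) = 22.30 dB → 22.3 dB

22.3 dB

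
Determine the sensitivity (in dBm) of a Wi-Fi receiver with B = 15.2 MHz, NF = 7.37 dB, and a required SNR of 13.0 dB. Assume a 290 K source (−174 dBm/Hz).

−81.8 dBm

Sensitivity = −174 + 10 log₁₀(B) + NF + SNR_min
= −174 + 71.82 + 7.37 + 13.0
= −81.81 dBm → −81.8 dBm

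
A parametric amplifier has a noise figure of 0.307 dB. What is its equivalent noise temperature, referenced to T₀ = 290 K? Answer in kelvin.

F = 10^(0.307/10) = 1.07325
T_e = (F − 1)·T₀ = (1.07325 − 1) × 290 = 21.2 K

21.2 K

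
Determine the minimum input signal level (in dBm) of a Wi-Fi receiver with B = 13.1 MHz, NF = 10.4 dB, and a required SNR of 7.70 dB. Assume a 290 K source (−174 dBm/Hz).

−84.7 dBm

Sensitivity = −174 + 10 log₁₀(B) + NF + SNR_min
= −174 + 71.17 + 10.4 + 7.70
= −84.73 dBm → −84.7 dBm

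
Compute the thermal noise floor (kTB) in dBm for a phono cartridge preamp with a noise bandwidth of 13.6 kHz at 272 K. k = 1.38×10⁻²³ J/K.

−132.9 dBm

P_n = kTB = 1.38×10⁻²³ × 272 × 1.36×10⁴ = 5.10×10⁻¹⁷ W
In dBm: 10 log₁₀(5.10×10⁻¹⁷ / 10⁻³) = −132.9 dBm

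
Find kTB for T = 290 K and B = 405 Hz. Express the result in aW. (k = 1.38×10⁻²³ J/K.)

P_n = kTB = 1.38×10⁻²³ × 290 × 4.05×10² = 1.62×10⁻¹⁸ W = 1.62 aW

1.62 aW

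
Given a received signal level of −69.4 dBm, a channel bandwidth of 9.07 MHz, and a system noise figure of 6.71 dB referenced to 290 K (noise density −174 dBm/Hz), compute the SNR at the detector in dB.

Noise floor: N = −174 + 10 log₁₀(B) + NF
10 log₁₀(9.07×10⁶) = 69.58 dB
N = −174 + 69.58 + 6.71 = −97.71 dBm
SNR = P_sig − N = −69.4 − (−97.71) = 28.31 dB → 28.3 dB

28.3 dB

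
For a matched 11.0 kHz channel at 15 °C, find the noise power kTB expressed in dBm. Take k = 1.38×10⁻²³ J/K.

T = 15 °C + 273.15 = 288.15 K
P_n = kTB = 1.38×10⁻²³ × 288.15 × 1.10×10⁴ = 4.37×10⁻¹⁷ W
In dBm: 10 log₁₀(4.37×10⁻¹⁷ / 10⁻³) = −133.6 dBm

−133.6 dBm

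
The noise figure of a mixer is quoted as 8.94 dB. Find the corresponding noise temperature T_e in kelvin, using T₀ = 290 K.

1982 K

F = 10^(8.94/10) = 7.8343
T_e = (F − 1)·T₀ = (7.8343 − 1) × 290 = 1982 K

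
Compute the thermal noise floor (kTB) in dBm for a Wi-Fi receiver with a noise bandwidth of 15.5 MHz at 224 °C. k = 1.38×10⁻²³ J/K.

−99.7 dBm

T = 224 °C + 273.15 = 497.15 K
P_n = kTB = 1.38×10⁻²³ × 497.15 × 1.55×10⁷ = 1.06×10⁻¹³ W
In dBm: 10 log₁₀(1.06×10⁻¹³ / 10⁻³) = −99.7 dBm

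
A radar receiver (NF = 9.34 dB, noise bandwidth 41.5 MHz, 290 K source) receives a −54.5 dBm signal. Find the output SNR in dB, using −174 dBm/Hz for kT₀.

Noise floor: N = −174 + 10 log₁₀(B) + NF
10 log₁₀(4.15×10⁷) = 76.18 dB
N = −174 + 76.18 + 9.34 = −88.48 dBm
SNR = P_sig − N = −54.5 − (−88.48) = 33.98 dB → 34.0 dB

34.0 dB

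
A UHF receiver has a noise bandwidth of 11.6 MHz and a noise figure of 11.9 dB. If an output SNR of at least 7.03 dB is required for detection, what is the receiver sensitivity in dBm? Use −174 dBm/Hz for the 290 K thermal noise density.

Sensitivity = −174 + 10 log₁₀(B) + NF + SNR_min
= −174 + 70.64 + 11.9 + 7.03
= −84.43 dBm → −84.4 dBm

−84.4 dBm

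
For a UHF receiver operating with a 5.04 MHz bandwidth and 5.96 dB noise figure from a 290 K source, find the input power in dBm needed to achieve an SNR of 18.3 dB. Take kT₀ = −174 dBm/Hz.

−82.7 dBm

Sensitivity = −174 + 10 log₁₀(B) + NF + SNR_min
= −174 + 67.02 + 5.96 + 18.3
= −82.72 dBm → −82.7 dBm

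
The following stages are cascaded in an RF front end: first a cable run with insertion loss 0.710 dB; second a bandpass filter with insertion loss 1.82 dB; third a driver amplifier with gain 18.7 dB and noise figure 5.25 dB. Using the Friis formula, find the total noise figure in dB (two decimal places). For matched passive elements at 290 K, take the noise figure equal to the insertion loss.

7.78 dB

Convert to linear (a loss of L dB is a gain of −L dB): F_i = 10^(NF_i/10), G_i = 10^(G_i,dB/10)
  Stage 1: F_1 = 10^(0.710/10) = 1.178, G_1 = 10^(−0.710/10) = 0.8492
  Stage 2: F_2 = 10^(1.82/10) = 1.521, G_2 = 10^(−1.82/10) = 0.6577
  Stage 3: F_3 = 10^(5.25/10) = 3.350, G_3 = 10^(18.7/10) = 74.13
Friis cascade:
  F = 1.178 + (1.521 − 1)/0.8492 + (3.350 − 1)/0.5585 = 5.998
NF = 10 log₁₀(5.998) = 7.78 dB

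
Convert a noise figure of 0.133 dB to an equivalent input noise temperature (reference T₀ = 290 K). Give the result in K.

F = 10^(0.133/10) = 1.0311
T_e = (F − 1)·T₀ = (1.0311 − 1) × 290 = 9.02 K

9.02 K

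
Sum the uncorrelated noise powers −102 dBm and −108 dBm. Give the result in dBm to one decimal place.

Convert to linear, add, convert back:
P₁ = 6.31×10⁻¹⁴ W, P₂ = 1.58×10⁻¹⁴ W
P_tot = 7.89×10⁻¹⁴ W → 10 log₁₀(P_tot / 10⁻³) = −101.0 dBm

−101.0 dBm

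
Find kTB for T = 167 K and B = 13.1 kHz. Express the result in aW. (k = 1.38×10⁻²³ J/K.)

30.2 aW

P_n = kTB = 1.38×10⁻²³ × 167 × 1.31×10⁴ = 3.02×10⁻¹⁷ W = 30.2 aW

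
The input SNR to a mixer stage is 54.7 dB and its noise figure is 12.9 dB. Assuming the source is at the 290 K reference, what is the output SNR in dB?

By definition F = SNR_in/SNR_out, so in dB: SNR_out = SNR_in − NF
SNR_out = 54.7 − 12.9 = 41.8 dB

41.8 dB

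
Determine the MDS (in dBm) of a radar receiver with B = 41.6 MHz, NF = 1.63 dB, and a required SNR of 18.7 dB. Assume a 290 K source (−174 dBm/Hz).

Sensitivity = −174 + 10 log₁₀(B) + NF + SNR_min
= −174 + 76.19 + 1.63 + 18.7
= −77.48 dBm → −77.5 dBm

−77.5 dBm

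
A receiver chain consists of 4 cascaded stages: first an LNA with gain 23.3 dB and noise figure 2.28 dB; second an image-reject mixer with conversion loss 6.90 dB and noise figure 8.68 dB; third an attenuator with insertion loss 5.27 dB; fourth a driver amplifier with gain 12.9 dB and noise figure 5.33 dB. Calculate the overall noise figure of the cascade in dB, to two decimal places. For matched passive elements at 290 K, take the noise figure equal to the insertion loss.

2.92 dB

Convert to linear (a loss of L dB is a gain of −L dB): F_i = 10^(NF_i/10), G_i = 10^(G_i,dB/10)
  Stage 1: F_1 = 10^(2.28/10) = 1.690, G_1 = 10^(23.3/10) = 213.8
  Stage 2: F_2 = 10^(8.68/10) = 7.379, G_2 = 10^(−6.90/10) = 0.2042
  Stage 3: F_3 = 10^(5.27/10) = 3.365, G_3 = 10^(−5.27/10) = 0.2972
  Stage 4: F_4 = 10^(5.33/10) = 3.412, G_4 = 10^(12.9/10) = 19.50
Friis cascade:
  F = 1.690 + (7.379 − 1)/213.8 + (3.365 − 1)/43.65 + (3.412 − 1)/12.97 = 1.960
NF = 10 log₁₀(1.960) = 2.92 dB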